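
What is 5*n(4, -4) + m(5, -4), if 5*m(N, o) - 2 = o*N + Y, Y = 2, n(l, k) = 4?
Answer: 84/5 ≈ 16.800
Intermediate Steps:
m(N, o) = ⅘ + N*o/5 (m(N, o) = ⅖ + (o*N + 2)/5 = ⅖ + (N*o + 2)/5 = ⅖ + (2 + N*o)/5 = ⅖ + (⅖ + N*o/5) = ⅘ + N*o/5)
5*n(4, -4) + m(5, -4) = 5*4 + (⅘ + (⅕)*5*(-4)) = 20 + (⅘ - 4) = 20 - 16/5 = 84/5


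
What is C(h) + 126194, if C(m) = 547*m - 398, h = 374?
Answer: 330374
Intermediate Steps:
C(m) = -398 + 547*m
C(h) + 126194 = (-398 + 547*374) + 126194 = (-398 + 204578) + 126194 = 204180 + 126194 = 330374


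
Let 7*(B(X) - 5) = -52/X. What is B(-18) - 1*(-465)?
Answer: 29636/63 ≈ 470.41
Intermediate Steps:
B(X) = 5 - 52/(7*X) (B(X) = 5 + (-52/X)/7 = 5 - 52/(7*X))
B(-18) - 1*(-465) = (5 - 52/7/(-18)) - 1*(-465) = (5 - 52/7*(-1/18)) + 465 = (5 + 26/63) + 465 = 341/63 + 465 = 29636/63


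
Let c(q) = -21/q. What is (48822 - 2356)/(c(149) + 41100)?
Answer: 6923434/6123879 ≈ 1.1306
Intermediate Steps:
(48822 - 2356)/(c(149) + 41100) = (48822 - 2356)/(-21/149 + 41100) = 46466/(-21*1/149 + 41100) = 46466/(-21/149 + 41100) = 46466/(6123879/149) = 46466*(149/6123879) = 6923434/6123879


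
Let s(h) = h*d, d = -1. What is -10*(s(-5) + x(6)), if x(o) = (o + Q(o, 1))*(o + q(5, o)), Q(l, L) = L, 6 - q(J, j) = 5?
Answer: -540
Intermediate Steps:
q(J, j) = 1 (q(J, j) = 6 - 1*5 = 6 - 5 = 1)
s(h) = -h (s(h) = h*(-1) = -h)
x(o) = (1 + o)² (x(o) = (o + 1)*(o + 1) = (1 + o)*(1 + o) = (1 + o)²)
-10*(s(-5) + x(6)) = -10*(-1*(-5) + (1 + 6² + 2*6)) = -10*(5 + (1 + 36 + 12)) = -10*(5 + 49) = -10*54 = -540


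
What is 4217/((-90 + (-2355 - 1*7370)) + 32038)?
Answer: 4217/22223 ≈ 0.18976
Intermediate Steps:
4217/((-90 + (-2355 - 1*7370)) + 32038) = 4217/((-90 + (-2355 - 7370)) + 32038) = 4217/((-90 - 9725) + 32038) = 4217/(-9815 + 32038) = 4217/22223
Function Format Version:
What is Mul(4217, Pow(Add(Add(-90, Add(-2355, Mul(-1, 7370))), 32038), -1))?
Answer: Rational(4217, 22223) ≈ 0.18976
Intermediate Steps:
Mul(4217, Pow(Add(Add(-90, Add(-2355, Mul(-1, 7370))), 32038), -1)) = Mul(4217, Pow(Add(Add(-90, Add(-2355, -7370)), 32038), -1)) = Mul(4217, Pow(Add(Add(-90, -9725), 32038), -1)) = Mul(4217, Pow(Add(-9815, 32038), -1)) = Mul(4217, Pow(22223, -1)) = Mul(4217, Rational(1, 22223)) = Rational(4217, 22223)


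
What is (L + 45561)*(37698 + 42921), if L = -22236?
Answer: 1880438175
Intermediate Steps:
(L + 45561)*(37698 + 42921) = (-22236 + 45561)*(37698 + 42921) = 23325*80619 = 1880438175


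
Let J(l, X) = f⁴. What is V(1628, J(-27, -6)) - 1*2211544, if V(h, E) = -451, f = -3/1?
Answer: -2211995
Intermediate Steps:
f = -3 (f = -3*1 = -3)
J(l, X) = 81 (J(l, X) = (-3)⁴ = 81)
V(1628, J(-27, -6)) - 1*2211544 = -451 - 1*2211544 = -451 - 2211544 = -2211995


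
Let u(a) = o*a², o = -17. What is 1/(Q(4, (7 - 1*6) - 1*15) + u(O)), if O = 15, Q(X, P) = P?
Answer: -1/3839 ≈ -0.00026048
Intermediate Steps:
u(a) = -17*a²
1/(Q(4, (7 - 1*6) - 1*15) + u(O)) = 1/(((7 - 1*6) - 1*15) - 17*15²) = 1/(((7 - 6) - 15) - 17*225) = 1/((1 - 15) - 3825) = 1/(-14 - 3825) = 1/(-3839) = -1/3839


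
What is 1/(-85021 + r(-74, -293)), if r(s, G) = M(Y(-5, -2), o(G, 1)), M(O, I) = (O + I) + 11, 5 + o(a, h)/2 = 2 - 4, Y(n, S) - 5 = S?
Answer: -1/85021 ≈ -1.1762e-5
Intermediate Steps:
Y(n, S) = 5 + S
o(a, h) = -14 (o(a, h) = -10 + 2*(2 - 4) = -10 + 2*(-2) = -10 - 4 = -14)
M(O, I) = 11 + I + O (M(O, I) = (I + O) + 11 = 11 + I + O)
r(s, G) = 0 (r(s, G) = 11 - 14 + (5 - 2) = 11 - 14 + 3 = 0)
1/(-85021 + r(-74, -293)) = 1/(-85021 + 0) = 1/(-85021) = -1/85021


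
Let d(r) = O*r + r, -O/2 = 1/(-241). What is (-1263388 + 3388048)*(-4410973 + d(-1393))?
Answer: -2259327307782720/241 ≈ -9.3748e+12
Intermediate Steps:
O = 2/241 (O = -2/(-241) = -2*(-1/241) = 2/241 ≈ 0.0082988)
d(r) = 243*r/241 (d(r) = 2*r/241 + r = 243*r/241)
(-1263388 + 3388048)*(-4410973 + d(-1393)) = (-1263388 + 3388048)*(-4410973 + (243/241)*(-1393)) = 2124660*(-4410973 - 338499/241) = 2124660*(-1063382992/241) = -2259327307782720/241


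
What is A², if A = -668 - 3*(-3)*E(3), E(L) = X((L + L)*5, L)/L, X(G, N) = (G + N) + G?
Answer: 229441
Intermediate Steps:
X(G, N) = N + 2*G
E(L) = 21 (E(L) = (L + 2*((L + L)*5))/L = (L + 2*((2*L)*5))/L = (L + 2*(10*L))/L = (L + 20*L)/L = (21*L)/L = 21)
A = -479 (A = -668 - 3*(-3)*21 = -668 - (-9)*21 = -668 - 1*(-189) = -668 + 189 = -479)
A² = (-479)² = 229441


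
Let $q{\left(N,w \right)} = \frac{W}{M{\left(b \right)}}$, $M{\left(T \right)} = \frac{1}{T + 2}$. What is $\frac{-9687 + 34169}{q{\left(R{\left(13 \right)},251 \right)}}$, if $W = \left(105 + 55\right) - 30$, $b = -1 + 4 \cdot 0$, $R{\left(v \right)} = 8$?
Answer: $\frac{12241}{65} \approx 188.32$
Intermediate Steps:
$b = -1$ ($b = -1 + 0 = -1$)
$M{\left(T \right)} = \frac{1}{2 + T}$
$W = 130$ ($W = 160 - 30 = 130$)
$q{\left(N,w \right)} = 130$ ($q{\left(N,w \right)} = \frac{130}{\frac{1}{2 - 1}} = \frac{130}{1^{-1}} = \frac{130}{1} = 130 \cdot 1 = 130$)
$\frac{-9687 + 34169}{q{\left(R{\left(13 \right)},251 \right)}} = \frac{-9687 + 34169}{130} = 24482 \cdot \frac{1}{130} = \frac{12241}{65}$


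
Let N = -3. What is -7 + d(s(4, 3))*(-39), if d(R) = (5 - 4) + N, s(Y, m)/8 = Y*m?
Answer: 71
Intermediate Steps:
s(Y, m) = 8*Y*m (s(Y, m) = 8*(Y*m) = 8*Y*m)
d(R) = -2 (d(R) = (5 - 4) - 3 = 1 - 3 = -2)
-7 + d(s(4, 3))*(-39) = -7 - 2*(-39) = -7 + 78 = 71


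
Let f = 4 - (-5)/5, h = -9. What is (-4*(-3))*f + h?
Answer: 51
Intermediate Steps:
f = 5 (f = 4 - (-5)/5 = 4 - 1*(-1) = 4 + 1 = 5)
(-4*(-3))*f + h = -4*(-3)*5 - 9 = 12*5 - 9 = 60 - 9 = 51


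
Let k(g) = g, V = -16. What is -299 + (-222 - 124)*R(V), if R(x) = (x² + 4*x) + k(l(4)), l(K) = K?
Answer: -68115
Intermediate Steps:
R(x) = 4 + x² + 4*x (R(x) = (x² + 4*x) + 4 = 4 + x² + 4*x)
-299 + (-222 - 124)*R(V) = -299 + (-222 - 124)*(4 + (-16)² + 4*(-16)) = -299 - 346*(4 + 256 - 64) = -299 - 346*196 = -299 - 67816 = -68115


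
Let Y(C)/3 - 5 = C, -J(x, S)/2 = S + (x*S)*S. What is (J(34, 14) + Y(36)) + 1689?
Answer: -11544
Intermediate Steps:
J(x, S) = -2*S - 2*x*S² (J(x, S) = -2*(S + (x*S)*S) = -2*(S + (S*x)*S) = -2*(S + x*S²) = -2*S - 2*x*S²)
Y(C) = 15 + 3*C
(J(34, 14) + Y(36)) + 1689 = (-2*14*(1 + 14*34) + (15 + 3*36)) + 1689 = (-2*14*(1 + 476) + (15 + 108)) + 1689 = (-2*14*477 + 123) + 1689 = (-13356 + 123) + 1689 = -13233 + 1689 = -11544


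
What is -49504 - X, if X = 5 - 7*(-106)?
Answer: -50251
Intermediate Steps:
X = 747 (X = 5 + 742 = 747)
-49504 - X = -49504 - 1*747 = -49504 - 747 = -50251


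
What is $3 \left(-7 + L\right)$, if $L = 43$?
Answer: $108$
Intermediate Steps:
$3 \left(-7 + L\right) = 3 \left(-7 + 43\right) = 3 \cdot 36 = 108$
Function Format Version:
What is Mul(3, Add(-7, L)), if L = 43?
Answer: 108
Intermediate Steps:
Mul(3, Add(-7, L)) = Mul(3, Add(-7, 43)) = Mul(3, 36) = 108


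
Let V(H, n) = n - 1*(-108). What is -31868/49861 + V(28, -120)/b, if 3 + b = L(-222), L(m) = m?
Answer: -2190656/3739575 ≈ -0.58580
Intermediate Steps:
V(H, n) = 108 + n (V(H, n) = n + 108 = 108 + n)
b = -225 (b = -3 - 222 = -225)
-31868/49861 + V(28, -120)/b = -31868/49861 + (108 - 120)/(-225) = -31868*1/49861 - 12*(-1/225) = -31868/49861 + 4/75 = -2190656/3739575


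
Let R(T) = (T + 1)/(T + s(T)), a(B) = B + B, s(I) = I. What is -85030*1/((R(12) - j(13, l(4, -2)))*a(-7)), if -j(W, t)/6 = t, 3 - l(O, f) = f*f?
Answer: -1020360/917 ≈ -1112.7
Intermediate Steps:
l(O, f) = 3 - f**2 (l(O, f) = 3 - f*f = 3 - f**2)
j(W, t) = -6*t
a(B) = 2*B
R(T) = (1 + T)/(2*T) (R(T) = (T + 1)/(T + T) = (1 + T)/((2*T)) = (1 + T)*(1/(2*T)) = (1 + T)/(2*T))
-85030*1/((R(12) - j(13, l(4, -2)))*a(-7)) = -85030*(-1/(14*((1/2)*(1 + 12)/12 - (-6)*(3 - 1*(-2)**2)))) = -85030*(-1/(14*((1/2)*(1/12)*13 - (-6)*(3 - 1*4)))) = -85030*(-1/(14*(13/24 - (-6)*(3 - 4)))) = -85030*(-1/(14*(13/24 - (-6)*(-1)))) = -85030*(-1/(14*(13/24 - 1*6))) = -85030*(-1/(14*(13/24 - 6))) = -85030/((-131/24*(-14))) = -85030/917/12 = -85030*12/917 = -1020360/917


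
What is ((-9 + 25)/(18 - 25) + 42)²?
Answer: 77284/49 ≈ 1577.2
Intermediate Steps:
((-9 + 25)/(18 - 25) + 42)² = (16/(-7) + 42)² = (16*(-⅐) + 42)² = (-16/7 + 42)² = (278/7)² = 77284/49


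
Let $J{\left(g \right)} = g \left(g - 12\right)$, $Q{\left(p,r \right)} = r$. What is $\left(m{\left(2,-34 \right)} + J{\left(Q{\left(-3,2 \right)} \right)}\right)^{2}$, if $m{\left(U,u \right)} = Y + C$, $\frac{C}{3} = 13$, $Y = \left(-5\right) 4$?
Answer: $1$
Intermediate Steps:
$Y = -20$
$C = 39$ ($C = 3 \cdot 13 = 39$)
$J{\left(g \right)} = g \left(-12 + g\right)$
$m{\left(U,u \right)} = 19$ ($m{\left(U,u \right)} = -20 + 39 = 19$)
$\left(m{\left(2,-34 \right)} + J{\left(Q{\left(-3,2 \right)} \right)}\right)^{2} = \left(19 + 2 \left(-12 + 2\right)\right)^{2} = \left(19 + 2 \left(-10\right)\right)^{2} = \left(19 - 20\right)^{2} = \left(-1\right)^{2} = 1$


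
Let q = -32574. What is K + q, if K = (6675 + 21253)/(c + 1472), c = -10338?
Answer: -144414506/4433 ≈ -32577.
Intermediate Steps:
K = -13964/4433 (K = (6675 + 21253)/(-10338 + 1472) = 27928/(-8866) = 27928*(-1/8866) = -13964/4433 ≈ -3.1500)
K + q = -13964/4433 - 32574 = -144414506/4433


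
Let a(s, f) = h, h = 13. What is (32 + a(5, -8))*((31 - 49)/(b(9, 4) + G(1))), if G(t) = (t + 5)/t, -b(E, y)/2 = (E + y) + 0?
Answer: 81/2 ≈ 40.500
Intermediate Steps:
b(E, y) = -2*E - 2*y (b(E, y) = -2*((E + y) + 0) = -2*(E + y) = -2*E - 2*y)
a(s, f) = 13
G(t) = (5 + t)/t
(32 + a(5, -8))*((31 - 49)/(b(9, 4) + G(1))) = (32 + 13)*((31 - 49)/((-2*9 - 2*4) + (5 + 1)/1)) = 45*(-18/((-18 - 8) + 1*6)) = 45*(-18/(-26 + 6)) = 45*(-18/(-20)) = 45*(-18*(-1/20)) = 45*(9/10) = 81/2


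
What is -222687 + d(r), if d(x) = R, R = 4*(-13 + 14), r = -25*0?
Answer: -222683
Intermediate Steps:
r = 0
R = 4 (R = 4*1 = 4)
d(x) = 4
-222687 + d(r) = -222687 + 4 = -222683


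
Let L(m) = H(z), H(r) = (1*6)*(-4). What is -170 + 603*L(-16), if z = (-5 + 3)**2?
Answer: -14642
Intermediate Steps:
z = 4 (z = (-2)**2 = 4)
H(r) = -24 (H(r) = 6*(-4) = -24)
L(m) = -24
-170 + 603*L(-16) = -170 + 603*(-24) = -170 - 14472 = -14642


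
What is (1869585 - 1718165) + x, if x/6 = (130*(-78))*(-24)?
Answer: 1611580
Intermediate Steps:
x = 1460160 (x = 6*((130*(-78))*(-24)) = 6*(-10140*(-24)) = 6*243360 = 1460160)
(1869585 - 1718165) + x = (1869585 - 1718165) + 1460160 = 151420 + 1460160 = 1611580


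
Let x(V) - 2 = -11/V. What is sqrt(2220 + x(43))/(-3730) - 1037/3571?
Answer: -1037/3571 - 3*sqrt(456445)/160390 ≈ -0.30303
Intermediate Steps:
x(V) = 2 - 11/V
sqrt(2220 + x(43))/(-3730) - 1037/3571 = sqrt(2220 + (2 - 11/43))/(-3730) - 1037/3571 = sqrt(2220 + (2 - 11*1/43))*(-1/3730) - 1037*1/3571 = sqrt(2220 + (2 - 11/43))*(-1/3730) - 1037/3571 = sqrt(2220 + 75/43)*(-1/3730) - 1037/3571 = sqrt(95535/43)*(-1/3730) - 1037/3571 = (3*sqrt(456445)/43)*(-1/3730) - 1037/3571 = -3*sqrt(456445)/160390 - 1037/3571 = -1037/3571 - 3*sqrt(456445)/160390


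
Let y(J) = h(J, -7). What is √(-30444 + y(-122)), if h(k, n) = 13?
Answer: I*√30431 ≈ 174.44*I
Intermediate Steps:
y(J) = 13
√(-30444 + y(-122)) = √(-30444 + 13) = √(-30431) = I*√30431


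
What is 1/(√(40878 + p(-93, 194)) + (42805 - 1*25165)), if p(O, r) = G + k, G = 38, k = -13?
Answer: 17640/311128697 - √40903/311128697 ≈ 5.6047e-5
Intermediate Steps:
p(O, r) = 25 (p(O, r) = 38 - 13 = 25)
1/(√(40878 + p(-93, 194)) + (42805 - 1*25165)) = 1/(√(40878 + 25) + (42805 - 1*25165)) = 1/(√40903 + (42805 - 25165)) = 1/(√40903 + 17640) = 1/(17640 + √40903)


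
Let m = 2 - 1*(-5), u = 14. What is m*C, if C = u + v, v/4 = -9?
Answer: -154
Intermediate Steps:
v = -36 (v = 4*(-9) = -36)
C = -22 (C = 14 - 36 = -22)
m = 7 (m = 2 + 5 = 7)
m*C = 7*(-22) = -154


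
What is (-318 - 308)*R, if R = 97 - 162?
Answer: 40690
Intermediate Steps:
R = -65
(-318 - 308)*R = (-318 - 308)*(-65) = -626*(-65) = 40690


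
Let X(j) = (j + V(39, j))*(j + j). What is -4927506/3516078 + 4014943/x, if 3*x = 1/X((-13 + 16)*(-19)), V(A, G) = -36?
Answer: 74833436445768503/586013 ≈ 1.2770e+11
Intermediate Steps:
X(j) = 2*j*(-36 + j) (X(j) = (j - 36)*(j + j) = (-36 + j)*(2*j) = 2*j*(-36 + j))
x = 1/31806 (x = 1/(3*((2*((-13 + 16)*(-19))*(-36 + (-13 + 16)*(-19))))) = 1/(3*((2*(3*(-19))*(-36 + 3*(-19))))) = 1/(3*((2*(-57)*(-36 - 57)))) = 1/(3*((2*(-57)*(-93)))) = (1/3)/10602 = (1/3)*(1/10602) = 1/31806 ≈ 3.1441e-5)
-4927506/3516078 + 4014943/x = -4927506/3516078 + 4014943/(1/31806) = -4927506*1/3516078 + 4014943*31806 = -821251/586013 + 127699277058 = 74833436445768503/586013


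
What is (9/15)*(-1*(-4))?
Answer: 12/5 ≈ 2.4000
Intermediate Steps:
(9/15)*(-1*(-4)) = ((1/15)*9)*4 = (⅗)*4 = 12/5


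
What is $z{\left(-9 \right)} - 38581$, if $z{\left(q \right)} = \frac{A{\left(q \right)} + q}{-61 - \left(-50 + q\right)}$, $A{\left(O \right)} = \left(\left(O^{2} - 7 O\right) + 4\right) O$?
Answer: $- \frac{75821}{2} \approx -37911.0$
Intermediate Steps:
$A{\left(O \right)} = O \left(4 + O^{2} - 7 O\right)$ ($A{\left(O \right)} = \left(4 + O^{2} - 7 O\right) O = O \left(4 + O^{2} - 7 O\right)$)
$z{\left(q \right)} = \frac{q + q \left(4 + q^{2} - 7 q\right)}{-11 - q}$ ($z{\left(q \right)} = \frac{q \left(4 + q^{2} - 7 q\right) + q}{-61 - \left(-50 + q\right)} = \frac{q + q \left(4 + q^{2} - 7 q\right)}{-11 - q}$)
$z{\left(-9 \right)} - 38581 = - \frac{9 \left(-5 - \left(-9\right)^{2} + 7 \left(-9\right)\right)}{11 - 9} - 38581 = - \frac{9 \left(-5 - 81 - 63\right)}{2} - 38581 = \left(-9\right) \frac{1}{2} \left(-5 - 81 - 63\right) - 38581 = \left(-9\right) \frac{1}{2} \left(-149\right) - 38581 = \frac{1341}{2} - 38581 = - \frac{75821}{2}$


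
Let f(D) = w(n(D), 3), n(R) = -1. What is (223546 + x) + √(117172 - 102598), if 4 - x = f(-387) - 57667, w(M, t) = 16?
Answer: 281201 + √14574 ≈ 2.8132e+5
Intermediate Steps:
f(D) = 16
x = 57655 (x = 4 - (16 - 57667) = 4 - 1*(-57651) = 4 + 57651 = 57655)
(223546 + x) + √(117172 - 102598) = (223546 + 57655) + √(117172 - 102598) = 281201 + √14574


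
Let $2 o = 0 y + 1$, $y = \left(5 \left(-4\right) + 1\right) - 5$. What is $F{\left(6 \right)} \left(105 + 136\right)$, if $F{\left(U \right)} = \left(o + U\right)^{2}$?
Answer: $\frac{40729}{4} \approx 10182.0$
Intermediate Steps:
$y = -24$ ($y = \left(-20 + 1\right) - 5 = -19 - 5 = -24$)
$o = \frac{1}{2}$ ($o = \frac{0 \left(-24\right) + 1}{2} = \frac{0 + 1}{2} = \frac{1}{2} \cdot 1 = \frac{1}{2} \approx 0.5$)
$F{\left(U \right)} = \left(\frac{1}{2} + U\right)^{2}$
$F{\left(6 \right)} \left(105 + 136\right) = \frac{\left(1 + 2 \cdot 6\right)^{2}}{4} \left(105 + 136\right) = \frac{\left(1 + 12\right)^{2}}{4} \cdot 241 = \frac{13^{2}}{4} \cdot 241 = \frac{1}{4} \cdot 169 \cdot 241 = \frac{169}{4} \cdot 241 = \frac{40729}{4}$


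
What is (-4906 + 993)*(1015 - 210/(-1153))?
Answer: -4580186065/1153 ≈ -3.9724e+6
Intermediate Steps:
(-4906 + 993)*(1015 - 210/(-1153)) = -3913*(1015 - 210*(-1/1153)) = -3913*(1015 + 210/1153) = -3913*1170505/1153 = -4580186065/1153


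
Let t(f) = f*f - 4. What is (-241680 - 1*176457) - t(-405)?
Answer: -582158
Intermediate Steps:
t(f) = -4 + f**2 (t(f) = f**2 - 4 = -4 + f**2)
(-241680 - 1*176457) - t(-405) = (-241680 - 1*176457) - (-4 + (-405)**2) = (-241680 - 176457) - (-4 + 164025) = -418137 - 1*164021 = -418137 - 164021 = -582158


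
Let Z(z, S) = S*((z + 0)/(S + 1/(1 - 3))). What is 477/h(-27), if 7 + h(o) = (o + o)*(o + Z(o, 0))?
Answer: 477/1451 ≈ 0.32874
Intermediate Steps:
Z(z, S) = S*z/(-½ + S) (Z(z, S) = S*(z/(S + 1/(-2))) = S*(z/(S - ½)) = S*(z/(-½ + S)) = S*z/(-½ + S))
h(o) = -7 + 2*o² (h(o) = -7 + (o + o)*(o + 2*0*o/(-1 + 2*0)) = -7 + (2*o)*(o + 2*0*o/(-1 + 0)) = -7 + (2*o)*(o + 2*0*o/(-1)) = -7 + (2*o)*(o + 2*0*o*(-1)) = -7 + (2*o)*(o + 0) = -7 + (2*o)*o = -7 + 2*o²)
477/h(-27) = 477/(-7 + 2*(-27)²) = 477/(-7 + 2*729) = 477/(-7 + 1458) = 477/1451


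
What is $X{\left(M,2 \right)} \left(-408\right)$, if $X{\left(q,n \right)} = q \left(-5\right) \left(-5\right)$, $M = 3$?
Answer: $-30600$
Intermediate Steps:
$X{\left(q,n \right)} = 25 q$ ($X{\left(q,n \right)} = - 5 q \left(-5\right) = 25 q$)
$X{\left(M,2 \right)} \left(-408\right) = 25 \cdot 3 \left(-408\right) = 75 \left(-408\right) = -30600$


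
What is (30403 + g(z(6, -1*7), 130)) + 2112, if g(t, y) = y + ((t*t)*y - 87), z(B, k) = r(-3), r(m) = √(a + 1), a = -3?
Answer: 32298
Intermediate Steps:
r(m) = I*√2 (r(m) = √(-3 + 1) = √(-2) = I*√2)
z(B, k) = I*√2
g(t, y) = -87 + y + y*t² (g(t, y) = y + (t²*y - 87) = y + (y*t² - 87) = y + (-87 + y*t²) = -87 + y + y*t²)
(30403 + g(z(6, -1*7), 130)) + 2112 = (30403 + (-87 + 130 + 130*(I*√2)²)) + 2112 = (30403 + (-87 + 130 + 130*(-2))) + 2112 = (30403 + (-87 + 130 - 260)) + 2112 = (30403 - 217) + 2112 = 30186 + 2112 = 32298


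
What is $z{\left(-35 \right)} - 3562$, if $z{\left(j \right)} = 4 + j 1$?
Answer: $-3593$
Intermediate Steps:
$z{\left(j \right)} = 4 + j$
$z{\left(-35 \right)} - 3562 = \left(4 - 35\right) - 3562 = -31 - 3562 = -3593$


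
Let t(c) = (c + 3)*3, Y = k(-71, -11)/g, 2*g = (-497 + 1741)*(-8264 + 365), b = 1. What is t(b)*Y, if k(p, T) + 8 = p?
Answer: 158/818863 ≈ 0.00019295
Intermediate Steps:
k(p, T) = -8 + p
g = -4913178 (g = ((-497 + 1741)*(-8264 + 365))/2 = (1244*(-7899))/2 = (½)*(-9826356) = -4913178)
Y = 79/4913178 (Y = (-8 - 71)/(-4913178) = -79*(-1/4913178) = 79/4913178 ≈ 1.6079e-5)
t(c) = 9 + 3*c (t(c) = (3 + c)*3 = 9 + 3*c)
t(b)*Y = (9 + 3*1)*(79/4913178) = (9 + 3)*(79/4913178) = 12*(79/4913178) = 158/818863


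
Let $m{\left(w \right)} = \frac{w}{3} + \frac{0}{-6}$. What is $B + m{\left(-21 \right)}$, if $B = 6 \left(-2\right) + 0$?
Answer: $-19$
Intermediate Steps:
$m{\left(w \right)} = \frac{w}{3}$ ($m{\left(w \right)} = w \frac{1}{3} + 0 \left(- \frac{1}{6}\right) = \frac{w}{3} + 0 = \frac{w}{3}$)
$B = -12$ ($B = -12 + 0 = -12$)
$B + m{\left(-21 \right)} = -12 + \frac{1}{3} \left(-21\right) = -12 - 7 = -19$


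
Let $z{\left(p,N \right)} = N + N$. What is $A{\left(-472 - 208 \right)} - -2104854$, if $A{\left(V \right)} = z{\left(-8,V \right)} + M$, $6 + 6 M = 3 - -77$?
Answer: $\frac{6310519}{3} \approx 2.1035 \cdot 10^{6}$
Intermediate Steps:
$z{\left(p,N \right)} = 2 N$
$M = \frac{37}{3}$ ($M = -1 + \frac{3 - -77}{6} = -1 + \frac{3 + 77}{6} = -1 + \frac{1}{6} \cdot 80 = -1 + \frac{40}{3} = \frac{37}{3} \approx 12.333$)
$A{\left(V \right)} = \frac{37}{3} + 2 V$ ($A{\left(V \right)} = 2 V + \frac{37}{3} = \frac{37}{3} + 2 V$)
$A{\left(-472 - 208 \right)} - -2104854 = \left(\frac{37}{3} + 2 \left(-472 - 208\right)\right) - -2104854 = \left(\frac{37}{3} + 2 \left(-680\right)\right) + 2104854 = \left(\frac{37}{3} - 1360\right) + 2104854 = - \frac{4043}{3} + 2104854 = \frac{6310519}{3}$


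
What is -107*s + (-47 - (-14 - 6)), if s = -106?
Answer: 11315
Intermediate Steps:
-107*s + (-47 - (-14 - 6)) = -107*(-106) + (-47 - (-14 - 6)) = 11342 + (-47 - 1*(-20)) = 11342 + (-47 + 20) = 11342 - 27 = 11315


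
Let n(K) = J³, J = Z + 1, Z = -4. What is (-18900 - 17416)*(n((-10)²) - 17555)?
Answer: 638507912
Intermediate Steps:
J = -3 (J = -4 + 1 = -3)
n(K) = -27 (n(K) = (-3)³ = -27)
(-18900 - 17416)*(n((-10)²) - 17555) = (-18900 - 17416)*(-27 - 17555) = -36316*(-17582) = 638507912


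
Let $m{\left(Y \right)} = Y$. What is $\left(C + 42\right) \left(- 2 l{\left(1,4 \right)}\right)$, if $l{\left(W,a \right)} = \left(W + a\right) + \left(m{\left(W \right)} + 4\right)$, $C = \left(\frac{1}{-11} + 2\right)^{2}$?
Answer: $- \frac{110460}{121} \approx -912.89$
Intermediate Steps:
$C = \frac{441}{121}$ ($C = \left(- \frac{1}{11} + 2\right)^{2} = \left(\frac{21}{11}\right)^{2} = \frac{441}{121} \approx 3.6446$)
$l{\left(W,a \right)} = 4 + a + 2 W$ ($l{\left(W,a \right)} = \left(W + a\right) + \left(W + 4\right) = \left(W + a\right) + \left(4 + W\right) = 4 + a + 2 W$)
$\left(C + 42\right) \left(- 2 l{\left(1,4 \right)}\right) = \left(\frac{441}{121} + 42\right) \left(- 2 \left(4 + 4 + 2 \cdot 1\right)\right) = \frac{5523 \left(- 2 \left(4 + 4 + 2\right)\right)}{121} = \frac{5523 \left(\left(-2\right) 10\right)}{121} = \frac{5523}{121} \left(-20\right) = - \frac{110460}{121}$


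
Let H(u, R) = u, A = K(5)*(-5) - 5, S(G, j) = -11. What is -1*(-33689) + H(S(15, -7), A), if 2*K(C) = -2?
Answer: 33678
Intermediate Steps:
K(C) = -1 (K(C) = (½)*(-2) = -1)
A = 0 (A = -1*(-5) - 5 = 5 - 5 = 0)
-1*(-33689) + H(S(15, -7), A) = -1*(-33689) - 11 = 33689 - 11 = 33678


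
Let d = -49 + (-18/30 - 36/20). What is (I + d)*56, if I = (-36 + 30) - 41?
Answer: -27552/5 ≈ -5510.4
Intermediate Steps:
I = -47 (I = -6 - 41 = -47)
d = -257/5 (d = -49 + (-18*1/30 - 36*1/20) = -49 + (-⅗ - 9/5) = -49 - 12/5 = -257/5 ≈ -51.400)
(I + d)*56 = (-47 - 257/5)*56 = -492/5*56 = -27552/5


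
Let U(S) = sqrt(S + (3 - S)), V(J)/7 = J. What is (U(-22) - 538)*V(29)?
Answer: -109214 + 203*sqrt(3) ≈ -1.0886e+5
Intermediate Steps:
V(J) = 7*J
U(S) = sqrt(3)
(U(-22) - 538)*V(29) = (sqrt(3) - 538)*(7*29) = (-538 + sqrt(3))*203 = -109214 + 203*sqrt(3)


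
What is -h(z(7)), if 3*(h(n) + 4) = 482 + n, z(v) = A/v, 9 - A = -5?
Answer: -472/3 ≈ -157.33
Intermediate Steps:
A = 14 (A = 9 - 1*(-5) = 9 + 5 = 14)
z(v) = 14/v
h(n) = 470/3 + n/3 (h(n) = -4 + (482 + n)/3 = -4 + (482/3 + n/3) = 470/3 + n/3)
-h(z(7)) = -(470/3 + (14/7)/3) = -(470/3 + (14*(⅐))/3) = -(470/3 + (⅓)*2) = -(470/3 + ⅔) = -1*472/3 = -472/3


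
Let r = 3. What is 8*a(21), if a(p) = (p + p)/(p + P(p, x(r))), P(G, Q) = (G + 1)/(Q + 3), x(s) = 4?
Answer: 2352/169 ≈ 13.917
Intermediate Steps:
P(G, Q) = (1 + G)/(3 + Q)
a(p) = 2*p/(⅐ + 8*p/7) (a(p) = (p + p)/(p + (1 + p)/(3 + 4)) = (2*p)/(p + (1 + p)/7) = (2*p)/(p + (⅐ + p/7)) = (2*p)/(⅐ + 8*p/7) = 2*p/(⅐ + 8*p/7))
8*a(21) = 8*(14*21/(1 + 8*21)) = 8*(14*21/(1 + 168)) = 8*(14*21/169) = 8*(14*21*(1/169)) = 8*(294/169) = 2352/169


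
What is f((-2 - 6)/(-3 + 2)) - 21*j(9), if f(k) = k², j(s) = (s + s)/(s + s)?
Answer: 43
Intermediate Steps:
j(s) = 1 (j(s) = (2*s)/((2*s)) = (2*s)*(1/(2*s)) = 1)
f((-2 - 6)/(-3 + 2)) - 21*j(9) = ((-2 - 6)/(-3 + 2))² - 21*1 = (-8/(-1))² - 21 = (-8*(-1))² - 21 = 8² - 21 = 64 - 21 = 43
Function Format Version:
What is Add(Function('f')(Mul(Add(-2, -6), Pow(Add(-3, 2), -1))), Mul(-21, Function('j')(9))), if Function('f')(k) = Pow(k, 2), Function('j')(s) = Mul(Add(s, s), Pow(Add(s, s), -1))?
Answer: 43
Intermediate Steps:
Function('j')(s) = 1 (Function('j')(s) = Mul(Mul(2, s), Pow(Mul(2, s), -1)) = Mul(Mul(2, s), Mul(Rational(1, 2), Pow(s, -1))) = 1)
Add(Function('f')(Mul(Add(-2, -6), Pow(Add(-3, 2), -1))), Mul(-21, Function('j')(9))) = Add(Pow(Mul(Add(-2, -6), Pow(Add(-3, 2), -1)), 2), Mul(-21, 1)) = Add(Pow(Mul(-8, Pow(-1, -1)), 2), -21) = Add(Pow(Mul(-8, -1), 2), -21) = Add(Pow(8, 2), -21) = Add(64, -21) = 43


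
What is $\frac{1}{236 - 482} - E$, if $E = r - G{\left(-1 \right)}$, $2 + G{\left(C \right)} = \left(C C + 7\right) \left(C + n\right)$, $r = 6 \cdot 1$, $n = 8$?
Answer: $\frac{11807}{246} \approx 47.996$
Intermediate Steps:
$r = 6$
$G{\left(C \right)} = -2 + \left(7 + C^{2}\right) \left(8 + C\right)$ ($G{\left(C \right)} = -2 + \left(C C + 7\right) \left(C + 8\right) = -2 + \left(C^{2} + 7\right) \left(8 + C\right) = -2 + \left(7 + C^{2}\right) \left(8 + C\right)$)
$E = -48$ ($E = 6 - \left(54 + \left(-1\right)^{3} + 7 \left(-1\right) + 8 \left(-1\right)^{2}\right) = 6 - \left(54 - 1 - 7 + 8 \cdot 1\right) = 6 - \left(54 - 1 - 7 + 8\right) = 6 - 54 = -48$)
$\frac{1}{236 - 482} - E = \frac{1}{236 - 482} - -48 = \frac{1}{-246} + 48 = - \frac{1}{246} + 48 = \frac{11807}{246}$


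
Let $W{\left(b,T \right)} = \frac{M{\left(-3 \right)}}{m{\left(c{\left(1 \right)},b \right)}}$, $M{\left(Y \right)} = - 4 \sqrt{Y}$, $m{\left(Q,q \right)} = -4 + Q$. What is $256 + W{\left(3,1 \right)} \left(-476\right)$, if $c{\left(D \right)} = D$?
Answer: $256 - \frac{1904 i \sqrt{3}}{3} \approx 256.0 - 1099.3 i$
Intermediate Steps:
$W{\left(b,T \right)} = \frac{4 i \sqrt{3}}{3}$ ($W{\left(b,T \right)} = \frac{\left(-4\right) \sqrt{-3}}{-4 + 1} = \frac{\left(-4\right) i \sqrt{3}}{-3} = - 4 i \sqrt{3} \left(- \frac{1}{3}\right) = \frac{4 i \sqrt{3}}{3}$)
$256 + W{\left(3,1 \right)} \left(-476\right) = 256 + \frac{4 i \sqrt{3}}{3} \left(-476\right) = 256 - \frac{1904 i \sqrt{3}}{3}$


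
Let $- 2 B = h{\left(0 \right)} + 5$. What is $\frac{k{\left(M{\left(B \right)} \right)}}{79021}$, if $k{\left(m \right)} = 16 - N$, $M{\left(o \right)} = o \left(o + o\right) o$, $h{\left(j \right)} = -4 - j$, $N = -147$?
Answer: $\frac{163}{79021} \approx 0.0020627$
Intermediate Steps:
$B = - \frac{1}{2}$ ($B = - \frac{\left(-4 - 0\right) + 5}{2} = - \frac{\left(-4 + 0\right) + 5}{2} = - \frac{-4 + 5}{2} = \left(- \frac{1}{2}\right) 1 = - \frac{1}{2} \approx -0.5$)
$M{\left(o \right)} = 2 o^{3}$ ($M{\left(o \right)} = o 2 o o = 2 o^{2} o = 2 o^{3}$)
$k{\left(m \right)} = 163$ ($k{\left(m \right)} = 16 - -147 = 16 + 147 = 163$)
$\frac{k{\left(M{\left(B \right)} \right)}}{79021} = \frac{163}{79021}$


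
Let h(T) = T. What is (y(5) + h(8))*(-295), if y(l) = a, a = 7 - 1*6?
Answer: -2655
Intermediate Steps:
a = 1 (a = 7 - 6 = 1)
y(l) = 1
(y(5) + h(8))*(-295) = (1 + 8)*(-295) = 9*(-295) = -2655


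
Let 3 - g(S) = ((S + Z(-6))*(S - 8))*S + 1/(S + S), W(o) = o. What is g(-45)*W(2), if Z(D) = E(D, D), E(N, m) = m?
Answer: 10947421/45 ≈ 2.4328e+5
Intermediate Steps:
Z(D) = D
g(S) = 3 - 1/(2*S) - S*(-8 + S)*(-6 + S) (g(S) = 3 - (((S - 6)*(S - 8))*S + 1/(S + S)) = 3 - (((-6 + S)*(-8 + S))*S + 1/(2*S)) = 3 - (((-8 + S)*(-6 + S))*S + 1/(2*S)) = 3 - (S*(-8 + S)*(-6 + S) + 1/(2*S)) = 3 - (1/(2*S) + S*(-8 + S)*(-6 + S)) = 3 + (-1/(2*S) - S*(-8 + S)*(-6 + S)) = 3 - 1/(2*S) - S*(-8 + S)*(-6 + S))
g(-45)*W(2) = (3 - 1*(-45)**3 - 48*(-45) + 14*(-45)**2 - 1/2/(-45))*2 = (3 - 1*(-91125) + 2160 + 14*2025 - 1/2*(-1/45))*2 = (3 + 91125 + 2160 + 28350 + 1/90)*2 = (10947421/90)*2 = 10947421/45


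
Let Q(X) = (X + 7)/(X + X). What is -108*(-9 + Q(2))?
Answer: 729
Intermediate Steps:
Q(X) = (7 + X)/(2*X) (Q(X) = (7 + X)/((2*X)) = (7 + X)*(1/(2*X)) = (7 + X)/(2*X))
-108*(-9 + Q(2)) = -108*(-9 + (1/2)*(7 + 2)/2) = -108*(-9 + (1/2)*(1/2)*9) = -108*(-9 + 9/4) = -108*(-27/4) = 729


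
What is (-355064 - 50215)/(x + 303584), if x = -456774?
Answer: 405279/153190 ≈ 2.6456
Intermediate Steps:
(-355064 - 50215)/(x + 303584) = (-355064 - 50215)/(-456774 + 303584) = -405279/(-153190) = -405279*(-1/153190) = 405279/153190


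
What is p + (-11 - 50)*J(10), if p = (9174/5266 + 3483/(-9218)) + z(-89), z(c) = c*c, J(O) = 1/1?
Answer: 190803125067/24270994 ≈ 7861.4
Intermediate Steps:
J(O) = 1
z(c) = c**2
p = 192283655701/24270994 (p = (9174/5266 + 3483/(-9218)) + (-89)**2 = (9174*(1/5266) + 3483*(-1/9218)) + 7921 = (4587/2633 - 3483/9218) + 7921 = 33112227/24270994 + 7921 = 192283655701/24270994 ≈ 7922.4)
p + (-11 - 50)*J(10) = 192283655701/24270994 + (-11 - 50)*1 = 192283655701/24270994 - 61*1 = 192283655701/24270994 - 61 = 190803125067/24270994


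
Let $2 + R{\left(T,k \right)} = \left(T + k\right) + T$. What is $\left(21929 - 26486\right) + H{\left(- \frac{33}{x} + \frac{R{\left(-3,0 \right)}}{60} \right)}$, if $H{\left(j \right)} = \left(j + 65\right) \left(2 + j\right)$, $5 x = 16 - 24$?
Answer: $- \frac{37931759}{14400} \approx -2634.1$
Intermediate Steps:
$x = - \frac{8}{5}$ ($x = \frac{16 - 24}{5} = \frac{1}{5} \left(-8\right) = - \frac{8}{5} \approx -1.6$)
$R{\left(T,k \right)} = -2 + k + 2 T$ ($R{\left(T,k \right)} = -2 + \left(\left(T + k\right) + T\right) = -2 + \left(k + 2 T\right) = -2 + k + 2 T$)
$H{\left(j \right)} = \left(2 + j\right) \left(65 + j\right)$ ($H{\left(j \right)} = \left(65 + j\right) \left(2 + j\right) = \left(2 + j\right) \left(65 + j\right)$)
$\left(21929 - 26486\right) + H{\left(- \frac{33}{x} + \frac{R{\left(-3,0 \right)}}{60} \right)} = \left(21929 - 26486\right) + \left(130 + \left(- \frac{33}{- \frac{8}{5}} + \frac{-2 + 0 + 2 \left(-3\right)}{60}\right)^{2} + 67 \left(- \frac{33}{- \frac{8}{5}} + \frac{-2 + 0 + 2 \left(-3\right)}{60}\right)\right) = -4557 + \left(130 + \left(\left(-33\right) \left(- \frac{5}{8}\right) + \left(-2 + 0 - 6\right) \frac{1}{60}\right)^{2} + 67 \left(\left(-33\right) \left(- \frac{5}{8}\right) + \left(-2 + 0 - 6\right) \frac{1}{60}\right)\right) = -4557 + \left(130 + \left(\frac{165}{8} - \frac{2}{15}\right)^{2} + 67 \left(\frac{165}{8} - \frac{2}{15}\right)\right) = -4557 + \left(130 + \left(\frac{2459}{120}\right)^{2} + 67 \cdot \frac{2459}{120}\right) = -4557 + \left(130 + \frac{6046681}{14400} + \frac{164753}{120}\right) = -4557 + \frac{27689041}{14400} = - \frac{37931759}{14400}$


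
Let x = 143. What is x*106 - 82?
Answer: 15076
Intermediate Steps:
x*106 - 82 = 143*106 - 82 = 15158 - 82 = 15076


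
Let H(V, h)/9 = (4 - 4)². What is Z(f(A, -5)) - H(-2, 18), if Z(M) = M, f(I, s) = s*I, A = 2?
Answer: -10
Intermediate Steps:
f(I, s) = I*s
H(V, h) = 0 (H(V, h) = 9*(4 - 4)² = 9*0² = 9*0 = 0)
Z(f(A, -5)) - H(-2, 18) = 2*(-5) - 1*0 = -10 + 0 = -10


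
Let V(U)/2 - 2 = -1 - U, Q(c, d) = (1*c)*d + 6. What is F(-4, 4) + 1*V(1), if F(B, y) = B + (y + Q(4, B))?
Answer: -10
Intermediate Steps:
Q(c, d) = 6 + c*d (Q(c, d) = c*d + 6 = 6 + c*d)
V(U) = 2 - 2*U (V(U) = 4 + 2*(-1 - U) = 4 + (-2 - 2*U) = 2 - 2*U)
F(B, y) = 6 + y + 5*B (F(B, y) = B + (y + (6 + 4*B)) = B + (6 + y + 4*B) = 6 + y + 5*B)
F(-4, 4) + 1*V(1) = (6 + 4 + 5*(-4)) + 1*(2 - 2*1) = (6 + 4 - 20) + 1*(2 - 2) = -10 + 1*0 = -10 + 0 = -10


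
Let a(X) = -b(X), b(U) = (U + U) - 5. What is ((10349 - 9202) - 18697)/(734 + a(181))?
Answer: -1350/29 ≈ -46.552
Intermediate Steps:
b(U) = -5 + 2*U (b(U) = 2*U - 5 = -5 + 2*U)
a(X) = 5 - 2*X (a(X) = -(-5 + 2*X) = 5 - 2*X)
((10349 - 9202) - 18697)/(734 + a(181)) = ((10349 - 9202) - 18697)/(734 + (5 - 2*181)) = (1147 - 18697)/(734 + (5 - 362)) = -17550/(734 - 357) = -17550/377 = -17550*1/377 = -1350/29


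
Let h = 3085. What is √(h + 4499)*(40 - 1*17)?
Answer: 92*√474 ≈ 2003.0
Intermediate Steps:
√(h + 4499)*(40 - 1*17) = √(3085 + 4499)*(40 - 1*17) = √7584*(40 - 17) = (4*√474)*23 = 92*√474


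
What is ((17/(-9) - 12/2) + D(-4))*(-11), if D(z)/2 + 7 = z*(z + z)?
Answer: -4169/9 ≈ -463.22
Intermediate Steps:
D(z) = -14 + 4*z² (D(z) = -14 + 2*(z*(z + z)) = -14 + 2*(z*(2*z)) = -14 + 2*(2*z²) = -14 + 4*z²)
((17/(-9) - 12/2) + D(-4))*(-11) = ((17/(-9) - 12/2) + (-14 + 4*(-4)²))*(-11) = ((17*(-⅑) - 12*½) + (-14 + 4*16))*(-11) = ((-17/9 - 6) + (-14 + 64))*(-11) = (-71/9 + 50)*(-11) = (379/9)*(-11) = -4169/9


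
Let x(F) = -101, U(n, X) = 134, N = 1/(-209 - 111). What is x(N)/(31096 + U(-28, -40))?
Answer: -101/31230 ≈ -0.0032341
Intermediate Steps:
N = -1/320 (N = 1/(-320) = -1/320 ≈ -0.0031250)
x(N)/(31096 + U(-28, -40)) = -101/(31096 + 134) = -101/31230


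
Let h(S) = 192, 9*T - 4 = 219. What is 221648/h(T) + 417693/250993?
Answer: 3482018345/3011916 ≈ 1156.1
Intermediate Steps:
T = 223/9 (T = 4/9 + (⅑)*219 = 4/9 + 73/3 = 223/9 ≈ 24.778)
221648/h(T) + 417693/250993 = 221648/192 + 417693/250993 = 221648*(1/192) + 417693*(1/250993) = 13853/12 + 417693/250993 = 3482018345/3011916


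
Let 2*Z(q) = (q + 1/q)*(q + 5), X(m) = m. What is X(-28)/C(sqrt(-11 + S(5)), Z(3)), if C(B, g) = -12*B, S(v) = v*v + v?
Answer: 7*sqrt(19)/57 ≈ 0.53530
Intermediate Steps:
S(v) = v + v**2 (S(v) = v**2 + v = v + v**2)
Z(q) = (5 + q)*(q + 1/q)/2 (Z(q) = ((q + 1/q)*(q + 5))/2 = ((q + 1/q)*(5 + q))/2 = ((5 + q)*(q + 1/q))/2 = (5 + q)*(q + 1/q)/2)
X(-28)/C(sqrt(-11 + S(5)), Z(3)) = -28*(-1/(12*sqrt(-11 + 5*(1 + 5)))) = -28*(-1/(12*sqrt(-11 + 5*6))) = -28*(-1/(12*sqrt(-11 + 30))) = -28*(-sqrt(19)/228) = -(-7)*sqrt(19)/57 = 7*sqrt(19)/57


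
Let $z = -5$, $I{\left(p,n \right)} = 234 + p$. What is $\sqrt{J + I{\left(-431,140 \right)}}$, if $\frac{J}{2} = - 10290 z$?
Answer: $\sqrt{102703} \approx 320.47$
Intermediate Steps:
$J = 102900$ ($J = 2 \left(\left(-10290\right) \left(-5\right)\right) = 2 \cdot 51450 = 102900$)
$\sqrt{J + I{\left(-431,140 \right)}} = \sqrt{102900 + \left(234 - 431\right)} = \sqrt{102900 - 197} = \sqrt{102703}$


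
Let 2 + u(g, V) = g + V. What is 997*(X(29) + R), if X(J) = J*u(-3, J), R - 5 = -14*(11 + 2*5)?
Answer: 405779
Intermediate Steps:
R = -289 (R = 5 - 14*(11 + 2*5) = 5 - 14*(11 + 10) = 5 - 14*21 = 5 - 294 = -289)
u(g, V) = -2 + V + g (u(g, V) = -2 + (g + V) = -2 + (V + g) = -2 + V + g)
X(J) = J*(-5 + J) (X(J) = J*(-2 + J - 3) = J*(-5 + J))
997*(X(29) + R) = 997*(29*(-5 + 29) - 289) = 997*(29*24 - 289) = 997*(696 - 289) = 997*407 = 405779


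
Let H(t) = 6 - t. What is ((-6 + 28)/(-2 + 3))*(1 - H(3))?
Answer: -44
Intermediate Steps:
((-6 + 28)/(-2 + 3))*(1 - H(3)) = ((-6 + 28)/(-2 + 3))*(1 - (6 - 1*3)) = (22/1)*(1 - (6 - 3)) = (22*1)*(1 - 1*3) = 22*(1 - 3) = 22*(-2) = -44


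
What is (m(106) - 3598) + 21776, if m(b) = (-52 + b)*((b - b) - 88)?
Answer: 13426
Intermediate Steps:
m(b) = 4576 - 88*b (m(b) = (-52 + b)*(0 - 88) = (-52 + b)*(-88) = 4576 - 88*b)
(m(106) - 3598) + 21776 = ((4576 - 88*106) - 3598) + 21776 = ((4576 - 9328) - 3598) + 21776 = (-4752 - 3598) + 21776 = -8350 + 21776 = 13426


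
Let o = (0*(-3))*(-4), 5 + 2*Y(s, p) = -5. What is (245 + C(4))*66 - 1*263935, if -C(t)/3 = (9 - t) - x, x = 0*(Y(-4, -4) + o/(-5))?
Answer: -248755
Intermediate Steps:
Y(s, p) = -5 (Y(s, p) = -5/2 + (1/2)*(-5) = -5/2 - 5/2 = -5)
o = 0 (o = 0*(-4) = 0)
x = 0 (x = 0*(-5 + 0/(-5)) = 0*(-5 + 0*(-1/5)) = 0*(-5 + 0) = 0*(-5) = 0)
C(t) = -27 + 3*t (C(t) = -3*((9 - t) - 1*0) = -3*((9 - t) + 0) = -3*(9 - t) = -27 + 3*t)
(245 + C(4))*66 - 1*263935 = (245 + (-27 + 3*4))*66 - 1*263935 = (245 + (-27 + 12))*66 - 263935 = (245 - 15)*66 - 263935 = 230*66 - 263935 = 15180 - 263935 = -248755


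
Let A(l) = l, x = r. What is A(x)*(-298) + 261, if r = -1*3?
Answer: 1155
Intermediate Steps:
r = -3
x = -3
A(x)*(-298) + 261 = -3*(-298) + 261 = 894 + 261 = 1155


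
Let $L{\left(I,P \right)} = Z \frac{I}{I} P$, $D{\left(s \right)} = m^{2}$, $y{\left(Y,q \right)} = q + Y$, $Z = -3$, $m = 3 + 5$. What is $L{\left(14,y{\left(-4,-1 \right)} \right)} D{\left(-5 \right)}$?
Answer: $960$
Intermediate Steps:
$m = 8$
$y{\left(Y,q \right)} = Y + q$
$D{\left(s \right)} = 64$ ($D{\left(s \right)} = 8^{2} = 64$)
$L{\left(I,P \right)} = - 3 P$ ($L{\left(I,P \right)} = - 3 \frac{I}{I} P = \left(-3\right) 1 P = - 3 P$)
$L{\left(14,y{\left(-4,-1 \right)} \right)} D{\left(-5 \right)} = - 3 \left(-4 - 1\right) 64 = \left(-3\right) \left(-5\right) 64 = 15 \cdot 64 = 960$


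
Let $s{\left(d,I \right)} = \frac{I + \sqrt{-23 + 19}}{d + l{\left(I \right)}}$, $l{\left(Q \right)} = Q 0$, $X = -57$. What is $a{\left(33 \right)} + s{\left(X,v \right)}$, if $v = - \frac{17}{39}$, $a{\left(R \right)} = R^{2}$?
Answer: $\frac{2420864}{2223} - \frac{2 i}{57} \approx 1089.0 - 0.035088 i$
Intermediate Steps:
$v = - \frac{17}{39}$ ($v = \left(-17\right) \frac{1}{39} = - \frac{17}{39} \approx -0.4359$)
$l{\left(Q \right)} = 0$
$s{\left(d,I \right)} = \frac{I + 2 i}{d}$ ($s{\left(d,I \right)} = \frac{I + \sqrt{-23 + 19}}{d + 0} = \frac{I + \sqrt{-4}}{d} = \frac{I + 2 i}{d}$)
$a{\left(33 \right)} + s{\left(X,v \right)} = 33^{2} + \frac{- \frac{17}{39} + 2 i}{-57} = 1089 - \frac{- \frac{17}{39} + 2 i}{57} = 1089 + \left(\frac{17}{2223} - \frac{2 i}{57}\right) = \frac{2420864}{2223} - \frac{2 i}{57}$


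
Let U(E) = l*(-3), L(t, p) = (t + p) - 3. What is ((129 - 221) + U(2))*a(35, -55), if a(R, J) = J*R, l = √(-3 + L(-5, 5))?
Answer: 177100 + 5775*I*√6 ≈ 1.771e+5 + 14146.0*I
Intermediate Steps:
L(t, p) = -3 + p + t (L(t, p) = (p + t) - 3 = -3 + p + t)
l = I*√6 (l = √(-3 + (-3 + 5 - 5)) = √(-3 - 3) = √(-6) = I*√6 ≈ 2.4495*I)
U(E) = -3*I*√6 (U(E) = (I*√6)*(-3) = -3*I*√6)
((129 - 221) + U(2))*a(35, -55) = ((129 - 221) - 3*I*√6)*(-55*35) = (-92 - 3*I*√6)*(-1925) = 177100 + 5775*I*√6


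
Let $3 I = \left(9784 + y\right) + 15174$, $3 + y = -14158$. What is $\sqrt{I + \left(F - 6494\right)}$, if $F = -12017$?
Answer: $8 i \sqrt{233} \approx 122.11 i$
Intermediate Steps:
$y = -14161$ ($y = -3 - 14158 = -14161$)
$I = 3599$ ($I = \frac{\left(9784 - 14161\right) + 15174}{3} = \frac{-4377 + 15174}{3} = \frac{1}{3} \cdot 10797 = 3599$)
$\sqrt{I + \left(F - 6494\right)} = \sqrt{3599 - 18511} = \sqrt{-14912} = 8 i \sqrt{233}$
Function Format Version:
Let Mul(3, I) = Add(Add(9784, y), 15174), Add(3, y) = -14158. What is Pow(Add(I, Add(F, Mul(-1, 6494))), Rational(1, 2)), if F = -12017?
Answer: Mul(8, I, Pow(233, Rational(1, 2))) ≈ Mul(122.11, I)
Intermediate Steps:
y = -14161 (y = Add(-3, -14158) = -14161)
I = 3599 (I = Mul(Rational(1, 3), Add(Add(9784, -14161), 15174)) = Mul(Rational(1, 3), Add(-4377, 15174)) = Mul(Rational(1, 3), 10797) = 3599)
Pow(Add(I, Add(F, Mul(-1, 6494))), Rational(1, 2)) = Pow(Add(3599, Add(-12017, Mul(-1, 6494))), Rational(1, 2)) = Pow(Add(3599, Add(-12017, -6494)), Rational(1, 2)) = Pow(Add(3599, -18511), Rational(1, 2)) = Pow(-14912, Rational(1, 2)) = Mul(8, I, Pow(233, Rational(1, 2)))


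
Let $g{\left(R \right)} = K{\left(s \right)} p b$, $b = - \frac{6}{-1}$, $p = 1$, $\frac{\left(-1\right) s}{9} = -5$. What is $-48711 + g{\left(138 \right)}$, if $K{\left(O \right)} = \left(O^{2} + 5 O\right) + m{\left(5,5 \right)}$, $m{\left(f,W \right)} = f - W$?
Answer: $-35211$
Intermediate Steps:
$s = 45$ ($s = \left(-9\right) \left(-5\right) = 45$)
$K{\left(O \right)} = O^{2} + 5 O$ ($K{\left(O \right)} = \left(O^{2} + 5 O\right) + \left(5 - 5\right) = \left(O^{2} + 5 O\right) + 0 = O^{2} + 5 O$)
$b = 6$ ($b = \left(-6\right) \left(-1\right) = 6$)
$g{\left(R \right)} = 13500$ ($g{\left(R \right)} = 45 \left(5 + 45\right) 1 \cdot 6 = 45 \cdot 50 \cdot 1 \cdot 6 = 2250 \cdot 1 \cdot 6 = 2250 \cdot 6 = 13500$)
$-48711 + g{\left(138 \right)} = -48711 + 13500 = -35211$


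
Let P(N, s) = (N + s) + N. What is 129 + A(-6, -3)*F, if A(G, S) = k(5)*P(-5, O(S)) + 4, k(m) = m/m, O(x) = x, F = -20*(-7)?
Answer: -1131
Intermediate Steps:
F = 140
k(m) = 1
P(N, s) = s + 2*N
A(G, S) = -6 + S (A(G, S) = 1*(S + 2*(-5)) + 4 = 1*(S - 10) + 4 = 1*(-10 + S) + 4 = (-10 + S) + 4 = -6 + S)
129 + A(-6, -3)*F = 129 + (-6 - 3)*140 = 129 - 9*140 = 129 - 1260 = -1131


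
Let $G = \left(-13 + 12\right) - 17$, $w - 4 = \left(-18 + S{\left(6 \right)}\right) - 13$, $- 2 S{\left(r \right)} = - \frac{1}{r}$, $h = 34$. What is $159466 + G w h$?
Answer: $175939$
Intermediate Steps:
$S{\left(r \right)} = \frac{1}{2 r}$ ($S{\left(r \right)} = - \frac{\left(-1\right) \frac{1}{r}}{2} = \frac{1}{2 r}$)
$w = - \frac{323}{12}$ ($w = 4 - \left(31 - \frac{1}{12}\right) = 4 + \left(\left(-18 + \frac{1}{2} \cdot \frac{1}{6}\right) - 13\right) = 4 + \left(\left(-18 + \frac{1}{12}\right) - 13\right) = 4 - \frac{371}{12} = - \frac{323}{12} \approx -26.917$)
$G = -18$ ($G = -1 - 17 = -18$)
$159466 + G w h = 159466 + \left(-18\right) \left(- \frac{323}{12}\right) 34 = 159466 + \frac{969}{2} \cdot 34 = 159466 + 16473 = 175939$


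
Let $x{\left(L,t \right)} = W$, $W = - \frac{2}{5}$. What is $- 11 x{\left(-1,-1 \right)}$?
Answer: $\frac{22}{5} \approx 4.4$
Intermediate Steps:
$W = - \frac{2}{5}$ ($W = \left(-2\right) \frac{1}{5} = - \frac{2}{5} \approx -0.4$)
$x{\left(L,t \right)} = - \frac{2}{5}$
$- 11 x{\left(-1,-1 \right)} = \left(-11\right) \left(- \frac{2}{5}\right) = \frac{22}{5}$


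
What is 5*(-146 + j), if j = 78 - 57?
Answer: -625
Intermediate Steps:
j = 21
5*(-146 + j) = 5*(-146 + 21) = 5*(-125) = -625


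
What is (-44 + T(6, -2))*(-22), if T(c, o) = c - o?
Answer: 792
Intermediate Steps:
(-44 + T(6, -2))*(-22) = (-44 + (6 - 1*(-2)))*(-22) = (-44 + (6 + 2))*(-22) = (-44 + 8)*(-22) = -36*(-22) = 792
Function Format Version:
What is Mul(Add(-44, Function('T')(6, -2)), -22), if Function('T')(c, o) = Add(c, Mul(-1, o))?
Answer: 792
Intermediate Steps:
Mul(Add(-44, Function('T')(6, -2)), -22) = Mul(Add(-44, Add(6, Mul(-1, -2))), -22) = Mul(Add(-44, Add(6, 2)), -22) = Mul(Add(-44, 8), -22) = Mul(-36, -22) = 792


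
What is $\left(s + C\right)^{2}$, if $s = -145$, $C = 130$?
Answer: $225$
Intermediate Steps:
$\left(s + C\right)^{2} = \left(-145 + 130\right)^{2} = \left(-15\right)^{2} = 225$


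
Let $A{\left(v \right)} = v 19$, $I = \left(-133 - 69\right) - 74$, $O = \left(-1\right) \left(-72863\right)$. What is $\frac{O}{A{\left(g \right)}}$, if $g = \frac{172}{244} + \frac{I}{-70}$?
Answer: $\frac{155562505}{188537} \approx 825.1$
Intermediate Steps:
$O = 72863$
$I = -276$ ($I = -202 - 74 = -276$)
$g = \frac{9923}{2135}$ ($g = \frac{172}{244} - \frac{276}{-70} = 172 \cdot \frac{1}{244} - - \frac{138}{35} = \frac{43}{61} + \frac{138}{35} = \frac{9923}{2135} \approx 4.6478$)
$A{\left(v \right)} = 19 v$
$\frac{O}{A{\left(g \right)}} = \frac{72863}{19 \cdot \frac{9923}{2135}} = \frac{72863}{\frac{188537}{2135}} = 72863 \cdot \frac{2135}{188537} = \frac{155562505}{188537}$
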